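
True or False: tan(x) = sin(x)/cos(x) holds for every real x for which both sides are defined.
Claim: tan(x) = sin(x)/cos(x).
Reasoning: For an angle x whose terminal point on the unit circle is (cos x, sin x), tan(x) is defined as the ratio (second coordinate)/(first coordinate) = sin(x)/cos(x), wherever cos(x) ≠ 0.
So the two sides agree for every real x for which both sides are defined.

Conclusion: True.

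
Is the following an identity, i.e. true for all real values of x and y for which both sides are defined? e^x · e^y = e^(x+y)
Claim: e^x · e^y = e^(x+y).
Reasoning: This is the law of exponents for a common base: multiplying powers adds exponents. E.g. from the series, (Σ x^j/j!)(Σ y^k/k!) = Σ_m (Σ_{j+k=m} x^j y^k/(j!k!)) = Σ_m (x+y)^m/m! by the binomial theorem.
So the two sides agree for all real values of x and y for which both sides are defined.

Conclusion: Yes, this is an identity.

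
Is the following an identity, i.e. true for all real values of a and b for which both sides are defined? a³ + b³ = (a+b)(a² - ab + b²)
Yes, this is an identity.

Claim: a³ + b³ = (a+b)(a² - ab + b²).
Reasoning: Expand the right side: (a+b)(a² - ab + b²) = a³ - a²b + ab² + a²b - ab² + b³ = a³ + b³ (the middle terms cancel in pairs).
So the two sides agree for all real values of a and b for which both sides are defined.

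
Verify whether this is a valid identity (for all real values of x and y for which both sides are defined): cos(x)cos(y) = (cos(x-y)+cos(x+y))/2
Claim: cos(x)cos(y) = (cos(x-y)+cos(x+y))/2.
Reasoning: cos(x-y) = cos(x)cos(y) + sin(x)sin(y) and cos(x+y) = cos(x)cos(y) - sin(x)sin(y). Adding, cos(x-y) + cos(x+y) = 2cos(x)cos(y); divide by 2.
So the two sides agree for all real values of x and y for which both sides are defined.

Conclusion: Yes, this is an identity.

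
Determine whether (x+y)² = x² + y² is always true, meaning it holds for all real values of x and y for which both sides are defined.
Claim: (x+y)² = x² + y².
Test a specific point where both sides are defined: x = 5, y = 4.
LHS = (x+y)² ≈ 81.0000
RHS = x² + y² ≈ 41.0000
Since 81.0000 ≠ 41.0000, the equation fails at this point, so it cannot hold for all real values of x and y for which both sides are defined.
The correct expansion is (x+y)² = x² + 2xy + y²; the cross term 2xy is missing.

Conclusion: No, this is NOT an identity.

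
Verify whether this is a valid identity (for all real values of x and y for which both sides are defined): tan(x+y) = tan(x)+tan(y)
No, this is NOT an identity.

Claim: tan(x+y) = tan(x)+tan(y).
Test a specific point where both sides are defined: x = -π/6, y = π/4.
LHS = tan(x+y) ≈ 0.2679
RHS = tan(x)+tan(y) ≈ 0.4226
Since 0.2679 ≠ 0.4226, the equation fails at this point, so it cannot hold for all real values of x and y for which both sides are defined.
The correct formula is tan(x+y) = (tan(x) + tan(y))/(1 - tan(x)tan(y)).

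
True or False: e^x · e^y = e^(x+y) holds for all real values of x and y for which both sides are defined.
True.

Claim: e^x · e^y = e^(x+y).
Reasoning: This is the law of exponents for a common base: multiplying powers adds exponents. E.g. from the series, (Σ x^j/j!)(Σ y^k/k!) = Σ_m (Σ_{j+k=m} x^j y^k/(j!k!)) = Σ_m (x+y)^m/m! by the binomial theorem.
So the two sides agree for all real values of x and y for which both sides are defined.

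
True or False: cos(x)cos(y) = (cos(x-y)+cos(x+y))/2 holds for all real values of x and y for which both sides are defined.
Claim: cos(x)cos(y) = (cos(x-y)+cos(x+y))/2.
Reasoning: cos(x-y) = cos(x)cos(y) + sin(x)sin(y) and cos(x+y) = cos(x)cos(y) - sin(x)sin(y). Adding, cos(x-y) + cos(x+y) = 2cos(x)cos(y); divide by 2.
So the two sides agree for all real values of x and y for which both sides are defined.

Conclusion: True.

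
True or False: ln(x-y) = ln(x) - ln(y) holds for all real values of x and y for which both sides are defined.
False.

Claim: ln(x-y) = ln(x) - ln(y).
Test a specific point where both sides are defined: x = 4, y = 3.
LHS = ln(x-y) ≈ 0.0000
RHS = ln(x) - ln(y) ≈ 0.2877
Since 0.0000 ≠ 0.2877, the equation fails at this point, so it cannot hold for all real values of x and y for which both sides are defined.
ln(x) - ln(y) = ln(x/y), not ln(x-y).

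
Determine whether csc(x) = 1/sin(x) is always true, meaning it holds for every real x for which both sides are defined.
Yes, this is an identity.

Claim: csc(x) = 1/sin(x).
Reasoning: csc(x) is by definition the reciprocal of sin(x), wherever sin(x) ≠ 0.
So the two sides agree for every real x for which both sides are defined.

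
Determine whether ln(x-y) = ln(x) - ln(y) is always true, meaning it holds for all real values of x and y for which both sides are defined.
No, this is NOT an identity.

Claim: ln(x-y) = ln(x) - ln(y).
Test a specific point where both sides are defined: x = 4, y = 3.
LHS = ln(x-y) ≈ 0.0000
RHS = ln(x) - ln(y) ≈ 0.2877
Since 0.0000 ≠ 0.2877, the equation fails at this point, so it cannot hold for all real values of x and y for which both sides are defined.
ln(x) - ln(y) = ln(x/y), not ln(x-y).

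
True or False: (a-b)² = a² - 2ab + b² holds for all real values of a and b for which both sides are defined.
True.

Claim: (a-b)² = a² - 2ab + b².
Reasoning: Expand: (a-b)² = (a-b)(a-b) = a·a - a·b - b·a + b·b = a² - 2ab + b².
So the two sides agree for all real values of a and b for which both sides are defined.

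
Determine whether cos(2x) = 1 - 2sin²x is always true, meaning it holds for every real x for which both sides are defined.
Claim: cos(2x) = 1 - 2sin²x.
Reasoning: cos(2x) = cos²x - sin²x. Replace cos²x by 1 - sin²x: (1 - sin²x) - sin²x = 1 - 2sin²x.
So the two sides agree for every real x for which both sides are defined.

Conclusion: Yes, this is an identity.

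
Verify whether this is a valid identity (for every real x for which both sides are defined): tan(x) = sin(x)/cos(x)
Claim: tan(x) = sin(x)/cos(x).
Reasoning: For an angle x whose terminal point on the unit circle is (cos x, sin x), tan(x) is defined as the ratio (second coordinate)/(first coordinate) = sin(x)/cos(x), wherever cos(x) ≠ 0.
So the two sides agree for every real x for which both sides are defined.

Conclusion: Yes, this is an identity.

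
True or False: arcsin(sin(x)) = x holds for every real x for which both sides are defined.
Claim: arcsin(sin(x)) = x.
Test a specific point where both sides are defined: x = π.
LHS = arcsin(sin(x)) ≈ 0.0000
RHS = x ≈ 3.1416
Since 0.0000 ≠ 3.1416, the equation fails at this point, so it cannot hold for every real x for which both sides are defined.
arcsin only returns values in [-π/2, π/2], so arcsin(sin(x)) = x holds only for x in that interval, not for all real x.

Conclusion: False.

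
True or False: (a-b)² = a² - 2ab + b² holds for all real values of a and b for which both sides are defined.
True.

Claim: (a-b)² = a² - 2ab + b².
Reasoning: Expand: (a-b)² = (a-b)(a-b) = a·a - a·b - b·a + b·b = a² - 2ab + b².
So the two sides agree for all real values of a and b for which both sides are defined.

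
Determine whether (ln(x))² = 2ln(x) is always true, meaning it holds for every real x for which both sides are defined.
Claim: (ln(x))² = 2ln(x).
Test a specific point where both sides are defined: x = 2.
LHS = (ln(x))² ≈ 0.4805
RHS = 2ln(x) ≈ 1.3863
Since 0.4805 ≠ 1.3863, the equation fails at this point, so it cannot hold for every real x for which both sides are defined.
2ln(x) equals ln(x²), which is not the same as (ln x)².

Conclusion: No, this is NOT an identity.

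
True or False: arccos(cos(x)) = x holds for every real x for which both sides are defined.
Claim: arccos(cos(x)) = x.
Test a specific point where both sides are defined: x = -π/2.
LHS = arccos(cos(x)) ≈ 1.5708
RHS = x ≈ -1.5708
Since 1.5708 ≠ -1.5708, the equation fails at this point, so it cannot hold for every real x for which both sides are defined.
arccos only returns values in [0, π], so arccos(cos(x)) = x holds only for x in that interval, not for all real x.

Conclusion: False.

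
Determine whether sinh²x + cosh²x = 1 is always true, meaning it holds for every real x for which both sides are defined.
No, this is NOT an identity.

Claim: sinh²x + cosh²x = 1.
Test a specific point where both sides are defined: x = -1.
LHS = sinh²x + cosh²x ≈ 3.7622
RHS = 1 ≈ 1.0000
Since 3.7622 ≠ 1.0000, the equation fails at this point, so it cannot hold for every real x for which both sides are defined.
The correct hyperbolic identity is cosh²x - sinh²x = 1 (a difference); the sum sinh²x + cosh²x equals cosh(2x).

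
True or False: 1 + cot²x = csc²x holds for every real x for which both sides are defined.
True.

Claim: 1 + cot²x = csc²x.
Reasoning: Start from sin²x + cos²x = 1 and divide every term by sin²x (allowed wherever cot x and csc x are defined): 1 + cot²x = 1/sin²x = csc²x.
So the two sides agree for every real x for which both sides are defined.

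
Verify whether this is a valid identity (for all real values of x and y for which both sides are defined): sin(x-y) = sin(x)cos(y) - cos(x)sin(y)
Claim: sin(x-y) = sin(x)cos(y) - cos(x)sin(y).
Reasoning: Replace y by -y in sin(x+y) = sin(x)cos(y) + cos(x)sin(y) and use cos(-y) = cos(y), sin(-y) = -sin(y): sin(x-y) = sin(x)cos(y) - cos(x)sin(y).
So the two sides agree for all real values of x and y for which both sides are defined.

Conclusion: Yes, this is an identity.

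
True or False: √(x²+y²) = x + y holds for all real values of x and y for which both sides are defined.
Claim: √(x²+y²) = x + y.
Test a specific point where both sides are defined: x = -1, y = -3.
LHS = √(x²+y²) ≈ 3.1623
RHS = x + y ≈ -4.0000
Since 3.1623 ≠ -4.0000, the equation fails at this point, so it cannot hold for all real values of x and y for which both sides are defined.
(x+y)² = x² + 2xy + y², not x² + y², so the square root does not split this way.

Conclusion: False.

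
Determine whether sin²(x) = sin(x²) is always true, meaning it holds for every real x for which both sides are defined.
No, this is NOT an identity.

Claim: sin²(x) = sin(x²).
Test a specific point where both sides are defined: x = π/2.
LHS = sin²(x) ≈ 1.0000
RHS = sin(x²) ≈ 0.6243
Since 1.0000 ≠ 0.6243, the equation fails at this point, so it cannot hold for every real x for which both sides are defined.
sin²(x) means (sin x)², squaring the output; sin(x²) squares the input. These are different functions.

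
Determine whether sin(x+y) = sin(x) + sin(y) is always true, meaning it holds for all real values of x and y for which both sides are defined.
Claim: sin(x+y) = sin(x) + sin(y).
Test a specific point where both sides are defined: x = π/6, y = -π/2.
LHS = sin(x+y) ≈ -0.8660
RHS = sin(x) + sin(y) ≈ -0.5000
Since -0.8660 ≠ -0.5000, the equation fails at this point, so it cannot hold for all real values of x and y for which both sides are defined.
The correct expansion is sin(x+y) = sin(x)cos(y) + cos(x)sin(y); sine is not additive.

Conclusion: No, this is NOT an identity.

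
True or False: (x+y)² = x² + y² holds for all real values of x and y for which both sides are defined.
False.

Claim: (x+y)² = x² + y².
Test a specific point where both sides are defined: x = 3/2, y = 3/2.
LHS = (x+y)² ≈ 9.0000
RHS = x² + y² ≈ 4.5000
Since 9.0000 ≠ 4.5000, the equation fails at this point, so it cannot hold for all real values of x and y for which both sides are defined.
The correct expansion is (x+y)² = x² + 2xy + y²; the cross term 2xy is missing.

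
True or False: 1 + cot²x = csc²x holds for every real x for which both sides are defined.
Claim: 1 + cot²x = csc²x.
Reasoning: Start from sin²x + cos²x = 1 and divide every term by sin²x (allowed wherever cot x and csc x are defined): 1 + cot²x = 1/sin²x = csc²x.
So the two sides agree for every real x for which both sides are defined.

Conclusion: True.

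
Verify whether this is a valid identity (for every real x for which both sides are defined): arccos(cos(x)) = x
Claim: arccos(cos(x)) = x.
Test a specific point where both sides are defined: x = -π/2.
LHS = arccos(cos(x)) ≈ 1.5708
RHS = x ≈ -1.5708
Since 1.5708 ≠ -1.5708, the equation fails at this point, so it cannot hold for every real x for which both sides are defined.
arccos only returns values in [0, π], so arccos(cos(x)) = x holds only for x in that interval, not for all real x.

Conclusion: No, this is NOT an identity.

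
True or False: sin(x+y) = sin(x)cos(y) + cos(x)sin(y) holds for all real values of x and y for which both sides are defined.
Claim: sin(x+y) = sin(x)cos(y) + cos(x)sin(y).
Reasoning: By Euler's formula e^(i(x+y)) = e^(ix)·e^(iy) = (cos x + i·sin x)(cos y + i·sin y). The imaginary part of the left side is sin(x+y); the imaginary part of the product is sin(x)cos(y) + cos(x)sin(y).
So the two sides agree for all real values of x and y for which both sides are defined.

Conclusion: True.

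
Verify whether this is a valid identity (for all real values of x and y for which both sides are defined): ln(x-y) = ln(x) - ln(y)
No, this is NOT an identity.

Claim: ln(x-y) = ln(x) - ln(y).
Test a specific point where both sides are defined: x = 3/2, y = 1/2.
LHS = ln(x-y) ≈ 0.0000
RHS = ln(x) - ln(y) ≈ 1.0986
Since 0.0000 ≠ 1.0986, the equation fails at this point, so it cannot hold for all real values of x and y for which both sides are defined.
ln(x) - ln(y) = ln(x/y), not ln(x-y).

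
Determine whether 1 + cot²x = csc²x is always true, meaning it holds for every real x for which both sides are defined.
Claim: 1 + cot²x = csc²x.
Reasoning: Start from sin²x + cos²x = 1 and divide every term by sin²x (allowed wherever cot x and csc x are defined): 1 + cot²x = 1/sin²x = csc²x.
So the two sides agree for every real x for which both sides are defined.

Conclusion: Yes, this is an identity.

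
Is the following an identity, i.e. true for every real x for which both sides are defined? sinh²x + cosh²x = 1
Claim: sinh²x + cosh²x = 1.
Test a specific point where both sides are defined: x = 1/2.
LHS = sinh²x + cosh²x ≈ 1.5431
RHS = 1 ≈ 1.0000
Since 1.5431 ≠ 1.0000, the equation fails at this point, so it cannot hold for every real x for which both sides are defined.
The correct hyperbolic identity is cosh²x - sinh²x = 1 (a difference); the sum sinh²x + cosh²x equals cosh(2x).

Conclusion: No, this is NOT an identity.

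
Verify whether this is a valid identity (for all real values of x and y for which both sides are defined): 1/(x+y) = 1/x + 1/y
Claim: 1/(x+y) = 1/x + 1/y.
Test a specific point where both sides are defined: x = -3, y = -3.
LHS = 1/(x+y) ≈ -0.1667
RHS = 1/x + 1/y ≈ -0.6667
Since -0.1667 ≠ -0.6667, the equation fails at this point, so it cannot hold for all real values of x and y for which both sides are defined.
1/x + 1/y = (x+y)/(xy), which is not 1/(x+y).

Conclusion: No, this is NOT an identity.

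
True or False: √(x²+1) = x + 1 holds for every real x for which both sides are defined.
Claim: √(x²+1) = x + 1.
Test a specific point where both sides are defined: x = 4.
LHS = √(x²+1) ≈ 4.1231
RHS = x + 1 ≈ 5.0000
Since 4.1231 ≠ 5.0000, the equation fails at this point, so it cannot hold for every real x for which both sides are defined.
(x+1)² = x² + 2x + 1 ≠ x² + 1 unless x = 0.

Conclusion: False.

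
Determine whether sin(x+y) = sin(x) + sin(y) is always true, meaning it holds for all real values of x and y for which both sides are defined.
Claim: sin(x+y) = sin(x) + sin(y).
Test a specific point where both sides are defined: x = π/4, y = 3π/4.
LHS = sin(x+y) ≈ 0.0000
RHS = sin(x) + sin(y) ≈ 1.4142
Since 0.0000 ≠ 1.4142, the equation fails at this point, so it cannot hold for all real values of x and y for which both sides are defined.
The correct expansion is sin(x+y) = sin(x)cos(y) + cos(x)sin(y); sine is not additive.

Conclusion: No, this is NOT an identity.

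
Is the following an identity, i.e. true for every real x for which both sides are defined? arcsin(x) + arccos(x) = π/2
Yes, this is an identity.

Claim: arcsin(x) + arccos(x) = π/2.
Reasoning: Both sides are defined for -1 ≤ x ≤ 1. Let θ = arcsin(x), so sin θ = x and θ ∈ [-π/2, π/2]. Then cos(π/2 - θ) = sin θ = x and π/2 - θ ∈ [0, π], which is exactly the range of arccos, so arccos(x) = π/2 - θ. Adding: arcsin(x) + arccos(x) = θ + (π/2 - θ) = π/2.
So the two sides agree for every real x for which both sides are defined.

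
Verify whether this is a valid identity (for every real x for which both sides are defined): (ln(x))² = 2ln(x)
No, this is NOT an identity.

Claim: (ln(x))² = 2ln(x).
Test a specific point where both sides are defined: x = 4.
LHS = (ln(x))² ≈ 1.9218
RHS = 2ln(x) ≈ 2.7726
Since 1.9218 ≠ 2.7726, the equation fails at this point, so it cannot hold for every real x for which both sides are defined.
2ln(x) equals ln(x²), which is not the same as (ln x)².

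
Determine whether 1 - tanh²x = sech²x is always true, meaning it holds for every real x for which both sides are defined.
Claim: 1 - tanh²x = sech²x.
Reasoning: Divide cosh²x - sinh²x = 1 through by cosh²x (never zero): 1 - tanh²x = 1/cosh²x = sech²x.
So the two sides agree for every real x for which both sides are defined.

Conclusion: Yes, this is an identity.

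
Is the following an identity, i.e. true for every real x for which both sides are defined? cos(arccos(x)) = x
Yes, this is an identity.

Claim: cos(arccos(x)) = x.
Reasoning: For -1 ≤ x ≤ 1 (where arccos is defined), arccos(x) is by definition an angle whose cosine equals x. Taking the cosine of that angle returns x. (Note the other order, arccos(cos x) = x, is NOT an identity.)
So the two sides agree for every real x for which both sides are defined.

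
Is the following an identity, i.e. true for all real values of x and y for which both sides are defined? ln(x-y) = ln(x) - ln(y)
Claim: ln(x-y) = ln(x) - ln(y).
Test a specific point where both sides are defined: x = 3/2, y = 1.
LHS = ln(x-y) ≈ -0.6931
RHS = ln(x) - ln(y) ≈ 0.4055
Since -0.6931 ≠ 0.4055, the equation fails at this point, so it cannot hold for all real values of x and y for which both sides are defined.
ln(x) - ln(y) = ln(x/y), not ln(x-y).

Conclusion: No, this is NOT an identity.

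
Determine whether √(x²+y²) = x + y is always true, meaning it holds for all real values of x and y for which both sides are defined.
No, this is NOT an identity.

Claim: √(x²+y²) = x + y.
Test a specific point where both sides are defined: x = 2, y = -1.
LHS = √(x²+y²) ≈ 2.2361
RHS = x + y ≈ 1.0000
Since 2.2361 ≠ 1.0000, the equation fails at this point, so it cannot hold for all real values of x and y for which both sides are defined.
(x+y)² = x² + 2xy + y², not x² + y², so the square root does not split this way.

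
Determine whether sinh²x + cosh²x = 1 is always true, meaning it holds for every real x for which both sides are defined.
No, this is NOT an identity.

Claim: sinh²x + cosh²x = 1.
Test a specific point where both sides are defined: x = 3.
LHS = sinh²x + cosh²x ≈ 201.7156
RHS = 1 ≈ 1.0000
Since 201.7156 ≠ 1.0000, the equation fails at this point, so it cannot hold for every real x for which both sides are defined.
The correct hyperbolic identity is cosh²x - sinh²x = 1 (a difference); the sum sinh²x + cosh²x equals cosh(2x).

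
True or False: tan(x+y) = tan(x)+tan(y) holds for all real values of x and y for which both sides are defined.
Claim: tan(x+y) = tan(x)+tan(y).
Test a specific point where both sides are defined: x = π/6, y = 3π/4.
LHS = tan(x+y) ≈ -0.2679
RHS = tan(x)+tan(y) ≈ -0.4226
Since -0.2679 ≠ -0.4226, the equation fails at this point, so it cannot hold for all real values of x and y for which both sides are defined.
The correct formula is tan(x+y) = (tan(x) + tan(y))/(1 - tan(x)tan(y)).

Conclusion: False.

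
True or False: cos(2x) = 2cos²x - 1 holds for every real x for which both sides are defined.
Claim: cos(2x) = 2cos²x - 1.
Reasoning: cos(2x) = cos²x - sin²x. Replace sin²x by 1 - cos²x: cos²x - (1 - cos²x) = 2cos²x - 1.
So the two sides agree for every real x for which both sides are defined.

Conclusion: True.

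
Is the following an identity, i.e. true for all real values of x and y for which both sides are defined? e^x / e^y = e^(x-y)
Claim: e^x / e^y = e^(x-y).
Reasoning: 1/e^y = e^(-y), so e^x / e^y = e^x · e^(-y) = e^(x + (-y)) = e^(x-y) by the product rule for exponents.
So the two sides agree for all real values of x and y for which both sides are defined.

Conclusion: Yes, this is an identity.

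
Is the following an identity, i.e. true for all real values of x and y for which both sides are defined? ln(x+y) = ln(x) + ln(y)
Claim: ln(x+y) = ln(x) + ln(y).
Test a specific point where both sides are defined: x = 1/2, y = 3/2.
LHS = ln(x+y) ≈ 0.6931
RHS = ln(x) + ln(y) ≈ -0.2877
Since 0.6931 ≠ -0.2877, the equation fails at this point, so it cannot hold for all real values of x and y for which both sides are defined.
ln(x) + ln(y) = ln(xy), not ln(x+y).

Conclusion: No, this is NOT an identity.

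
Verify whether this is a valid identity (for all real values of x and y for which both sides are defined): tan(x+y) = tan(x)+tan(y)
Claim: tan(x+y) = tan(x)+tan(y).
Test a specific point where both sides are defined: x = 3π/4, y = -π/6.
LHS = tan(x+y) ≈ -3.7321
RHS = tan(x)+tan(y) ≈ -1.5774
Since -3.7321 ≠ -1.5774, the equation fails at this point, so it cannot hold for all real values of x and y for which both sides are defined.
The correct formula is tan(x+y) = (tan(x) + tan(y))/(1 - tan(x)tan(y)).

Conclusion: No, this is NOT an identity.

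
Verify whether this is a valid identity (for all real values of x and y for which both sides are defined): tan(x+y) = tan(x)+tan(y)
No, this is NOT an identity.

Claim: tan(x+y) = tan(x)+tan(y).
Test a specific point where both sides are defined: x = 3π/4, y = π/3.
LHS = tan(x+y) ≈ 0.2679
RHS = tan(x)+tan(y) ≈ 0.7321
Since 0.2679 ≠ 0.7321, the equation fails at this point, so it cannot hold for all real values of x and y for which both sides are defined.
The correct formula is tan(x+y) = (tan(x) + tan(y))/(1 - tan(x)tan(y)).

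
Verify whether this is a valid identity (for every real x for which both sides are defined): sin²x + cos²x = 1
Claim: sin²x + cos²x = 1.
Reasoning: The point (cos x, sin x) lies on the unit circle X² + Y² = 1, so cos²x + sin²x = 1 for every real x.
So the two sides agree for every real x for which both sides are defined.

Conclusion: Yes, this is an identity.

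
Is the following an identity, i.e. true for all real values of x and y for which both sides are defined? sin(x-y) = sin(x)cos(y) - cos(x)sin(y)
Yes, this is an identity.

Claim: sin(x-y) = sin(x)cos(y) - cos(x)sin(y).
Reasoning: Replace y by -y in sin(x+y) = sin(x)cos(y) + cos(x)sin(y) and use cos(-y) = cos(y), sin(-y) = -sin(y): sin(x-y) = sin(x)cos(y) - cos(x)sin(y).
So the two sides agree for all real values of x and y for which both sides are defined.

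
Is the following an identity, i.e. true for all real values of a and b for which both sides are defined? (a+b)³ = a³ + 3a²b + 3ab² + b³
Claim: (a+b)³ = a³ + 3a²b + 3ab² + b³.
Reasoning: (a+b)³ = (a+b)(a+b)² = (a+b)(a² + 2ab + b²) = a³ + 2a²b + ab² + a²b + 2ab² + b³ = a³ + 3a²b + 3ab² + b³.
So the two sides agree for all real values of a and b for which both sides are defined.

Conclusion: Yes, this is an identity.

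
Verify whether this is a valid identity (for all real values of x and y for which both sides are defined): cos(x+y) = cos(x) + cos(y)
No, this is NOT an identity.

Claim: cos(x+y) = cos(x) + cos(y).
Test a specific point where both sides are defined: x = -π/2, y = π/6.
LHS = cos(x+y) ≈ 0.5000
RHS = cos(x) + cos(y) ≈ 0.8660
Since 0.5000 ≠ 0.8660, the equation fails at this point, so it cannot hold for all real values of x and y for which both sides are defined.
The correct expansion is cos(x+y) = cos(x)cos(y) - sin(x)sin(y); cosine is not additive.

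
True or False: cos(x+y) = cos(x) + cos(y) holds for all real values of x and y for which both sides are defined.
Claim: cos(x+y) = cos(x) + cos(y).
Test a specific point where both sides are defined: x = π/4, y = π.
LHS = cos(x+y) ≈ -0.7071
RHS = cos(x) + cos(y) ≈ -0.2929
Since -0.7071 ≠ -0.2929, the equation fails at this point, so it cannot hold for all real values of x and y for which both sides are defined.
The correct expansion is cos(x+y) = cos(x)cos(y) - sin(x)sin(y); cosine is not additive.

Conclusion: False.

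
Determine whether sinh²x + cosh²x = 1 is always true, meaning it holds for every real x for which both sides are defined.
No, this is NOT an identity.

Claim: sinh²x + cosh²x = 1.
Test a specific point where both sides are defined: x = -2.
LHS = sinh²x + cosh²x ≈ 27.3082
RHS = 1 ≈ 1.0000
Since 27.3082 ≠ 1.0000, the equation fails at this point, so it cannot hold for every real x for which both sides are defined.
The correct hyperbolic identity is cosh²x - sinh²x = 1 (a difference); the sum sinh²x + cosh²x equals cosh(2x).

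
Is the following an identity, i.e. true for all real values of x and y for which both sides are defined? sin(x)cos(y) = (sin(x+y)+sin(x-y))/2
Yes, this is an identity.

Claim: sin(x)cos(y) = (sin(x+y)+sin(x-y))/2.
Reasoning: sin(x+y) = sin(x)cos(y) + cos(x)sin(y) and sin(x-y) = sin(x)cos(y) - cos(x)sin(y). Adding, sin(x+y) + sin(x-y) = 2sin(x)cos(y); divide by 2.
So the two sides agree for all real values of x and y for which both sides are defined.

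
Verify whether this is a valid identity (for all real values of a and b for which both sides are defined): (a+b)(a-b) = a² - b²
Yes, this is an identity.

Claim: (a+b)(a-b) = a² - b².
Reasoning: Expand: (a+b)(a-b) = a² - ab + ba - b² = a² - b² (the cross terms cancel).
So the two sides agree for all real values of a and b for which both sides are defined.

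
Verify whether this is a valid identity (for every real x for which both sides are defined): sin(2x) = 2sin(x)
No, this is NOT an identity.

Claim: sin(2x) = 2sin(x).
Test a specific point where both sides are defined: x = 3π/4.
LHS = sin(2x) ≈ -1.0000
RHS = 2sin(x) ≈ 1.4142
Since -1.0000 ≠ 1.4142, the equation fails at this point, so it cannot hold for every real x for which both sides are defined.
The correct double-angle formula is sin(2x) = 2sin(x)cos(x).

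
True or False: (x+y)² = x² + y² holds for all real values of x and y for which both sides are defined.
Claim: (x+y)² = x² + y².
Test a specific point where both sides are defined: x = 3, y = 2.
LHS = (x+y)² ≈ 25.0000
RHS = x² + y² ≈ 13.0000
Since 25.0000 ≠ 13.0000, the equation fails at this point, so it cannot hold for all real values of x and y for which both sides are defined.
The correct expansion is (x+y)² = x² + 2xy + y²; the cross term 2xy is missing.

Conclusion: False.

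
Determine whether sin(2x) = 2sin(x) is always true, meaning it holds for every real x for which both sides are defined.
No, this is NOT an identity.

Claim: sin(2x) = 2sin(x).
Test a specific point where both sides are defined: x = π/2.
LHS = sin(2x) ≈ 0.0000
RHS = 2sin(x) ≈ 2.0000
Since 0.0000 ≠ 2.0000, the equation fails at this point, so it cannot hold for every real x for which both sides are defined.
The correct double-angle formula is sin(2x) = 2sin(x)cos(x).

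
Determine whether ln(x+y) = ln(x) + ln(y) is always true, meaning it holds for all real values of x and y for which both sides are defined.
No, this is NOT an identity.

Claim: ln(x+y) = ln(x) + ln(y).
Test a specific point where both sides are defined: x = 1/2, y = 3.
LHS = ln(x+y) ≈ 1.2528
RHS = ln(x) + ln(y) ≈ 0.4055
Since 1.2528 ≠ 0.4055, the equation fails at this point, so it cannot hold for all real values of x and y for which both sides are defined.
ln(x) + ln(y) = ln(xy), not ln(x+y).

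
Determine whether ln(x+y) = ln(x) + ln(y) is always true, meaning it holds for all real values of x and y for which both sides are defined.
Claim: ln(x+y) = ln(x) + ln(y).
Test a specific point where both sides are defined: x = 3/2, y = 4.
LHS = ln(x+y) ≈ 1.7047
RHS = ln(x) + ln(y) ≈ 1.7918
Since 1.7047 ≠ 1.7918, the equation fails at this point, so it cannot hold for all real values of x and y for which both sides are defined.
ln(x) + ln(y) = ln(xy), not ln(x+y).

Conclusion: No, this is NOT an identity.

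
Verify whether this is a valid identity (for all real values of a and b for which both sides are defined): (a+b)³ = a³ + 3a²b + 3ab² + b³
Yes, this is an identity.

Claim: (a+b)³ = a³ + 3a²b + 3ab² + b³.
Reasoning: (a+b)³ = (a+b)(a+b)² = (a+b)(a² + 2ab + b²) = a³ + 2a²b + ab² + a²b + 2ab² + b³ = a³ + 3a²b + 3ab² + b³.
So the two sides agree for all real values of a and b for which both sides are defined.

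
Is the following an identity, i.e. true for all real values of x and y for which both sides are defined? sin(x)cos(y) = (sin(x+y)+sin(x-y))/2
Claim: sin(x)cos(y) = (sin(x+y)+sin(x-y))/2.
Reasoning: sin(x+y) = sin(x)cos(y) + cos(x)sin(y) and sin(x-y) = sin(x)cos(y) - cos(x)sin(y). Adding, sin(x+y) + sin(x-y) = 2sin(x)cos(y); divide by 2.
So the two sides agree for all real values of x and y for which both sides are defined.

Conclusion: Yes, this is an identity.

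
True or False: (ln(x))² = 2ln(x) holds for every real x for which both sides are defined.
Claim: (ln(x))² = 2ln(x).
Test a specific point where both sides are defined: x = 2.
LHS = (ln(x))² ≈ 0.4805
RHS = 2ln(x) ≈ 1.3863
Since 0.4805 ≠ 1.3863, the equation fails at this point, so it cannot hold for every real x for which both sides are defined.
2ln(x) equals ln(x²), which is not the same as (ln x)².

Conclusion: False.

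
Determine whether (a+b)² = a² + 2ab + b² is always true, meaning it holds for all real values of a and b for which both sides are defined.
Yes, this is an identity.

Claim: (a+b)² = a² + 2ab + b².
Reasoning: Expand: (a+b)² = (a+b)(a+b) = a·a + a·b + b·a + b·b = a² + 2ab + b².
So the two sides agree for all real values of a and b for which both sides are defined.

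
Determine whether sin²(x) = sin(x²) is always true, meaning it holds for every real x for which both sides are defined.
Claim: sin²(x) = sin(x²).
Test a specific point where both sides are defined: x = π/6.
LHS = sin²(x) ≈ 0.2500
RHS = sin(x²) ≈ 0.2707
Since 0.2500 ≠ 0.2707, the equation fails at this point, so it cannot hold for every real x for which both sides are defined.
sin²(x) means (sin x)², squaring the output; sin(x²) squares the input. These are different functions.

Conclusion: No, this is NOT an identity.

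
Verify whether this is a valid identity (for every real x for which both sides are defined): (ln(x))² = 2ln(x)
No, this is NOT an identity.

Claim: (ln(x))² = 2ln(x).
Test a specific point where both sides are defined: x = 5.
LHS = (ln(x))² ≈ 2.5903
RHS = 2ln(x) ≈ 3.2189
Since 2.5903 ≠ 3.2189, the equation fails at this point, so it cannot hold for every real x for which both sides are defined.
2ln(x) equals ln(x²), which is not the same as (ln x)².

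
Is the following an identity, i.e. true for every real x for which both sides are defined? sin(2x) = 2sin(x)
Claim: sin(2x) = 2sin(x).
Test a specific point where both sides are defined: x = π/4.
LHS = sin(2x) ≈ 1.0000
RHS = 2sin(x) ≈ 1.4142
Since 1.0000 ≠ 1.4142, the equation fails at this point, so it cannot hold for every real x for which both sides are defined.
The correct double-angle formula is sin(2x) = 2sin(x)cos(x).

Conclusion: No, this is NOT an identity.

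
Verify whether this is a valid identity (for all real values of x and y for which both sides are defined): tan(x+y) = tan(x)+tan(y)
Claim: tan(x+y) = tan(x)+tan(y).
Test a specific point where both sides are defined: x = 3π/4, y = -π/3.
LHS = tan(x+y) ≈ 3.7321
RHS = tan(x)+tan(y) ≈ -2.7321
Since 3.7321 ≠ -2.7321, the equation fails at this point, so it cannot hold for all real values of x and y for which both sides are defined.
The correct formula is tan(x+y) = (tan(x) + tan(y))/(1 - tan(x)tan(y)).

Conclusion: No, this is NOT an identity.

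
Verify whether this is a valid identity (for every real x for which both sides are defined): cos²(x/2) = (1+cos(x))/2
Yes, this is an identity.

Claim: cos²(x/2) = (1+cos(x))/2.
Reasoning: Use cos(2θ) = 2cos²θ - 1 with θ = x/2: cos(x) = 2cos²(x/2) - 1. Solving for cos²(x/2) gives (1 + cos(x))/2.
So the two sides agree for every real x for which both sides are defined.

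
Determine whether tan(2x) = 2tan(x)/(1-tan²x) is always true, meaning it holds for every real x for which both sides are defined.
Claim: tan(2x) = 2tan(x)/(1-tan²x).
Reasoning: tan(2x) = sin(2x)/cos(2x) = 2sin(x)cos(x) / (cos²x - sin²x). Divide numerator and denominator by cos²x: 2tan(x) / (1 - tan²x).
So the two sides agree for every real x for which both sides are defined.

Conclusion: Yes, this is an identity.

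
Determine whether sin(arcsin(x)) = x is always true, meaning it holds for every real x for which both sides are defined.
Claim: sin(arcsin(x)) = x.
Reasoning: For -1 ≤ x ≤ 1 (where arcsin is defined), arcsin(x) is by definition an angle whose sine equals x. Taking the sine of that angle returns x. (Note the other order, arcsin(sin x) = x, is NOT an identity.)
So the two sides agree for every real x for which both sides are defined.

Conclusion: Yes, this is an identity.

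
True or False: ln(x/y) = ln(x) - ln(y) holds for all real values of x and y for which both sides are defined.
Claim: ln(x/y) = ln(x) - ln(y).
Reasoning: Both sides are simultaneously defined only when x, y > 0. Write x = e^p, y = e^q. Then x/y = e^(p-q), so ln(x/y) = p - q = ln(x) - ln(y).
So the two sides agree for all real values of x and y for which both sides are defined.

Conclusion: True.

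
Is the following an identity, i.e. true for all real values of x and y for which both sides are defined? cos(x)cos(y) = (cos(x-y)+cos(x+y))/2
Yes, this is an identity.

Claim: cos(x)cos(y) = (cos(x-y)+cos(x+y))/2.
Reasoning: cos(x-y) = cos(x)cos(y) + sin(x)sin(y) and cos(x+y) = cos(x)cos(y) - sin(x)sin(y). Adding, cos(x-y) + cos(x+y) = 2cos(x)cos(y); divide by 2.
So the two sides agree for all real values of x and y for which both sides are defined.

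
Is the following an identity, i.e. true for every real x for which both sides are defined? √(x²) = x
Claim: √(x²) = x.
Test a specific point where both sides are defined: x = -1.
LHS = √(x²) ≈ 1.0000
RHS = x ≈ -1.0000
Since 1.0000 ≠ -1.0000, the equation fails at this point, so it cannot hold for every real x for which both sides are defined.
√(x²) = |x|, which differs from x whenever x < 0 (both sides are defined for every real x).

Conclusion: No, this is NOT an identity.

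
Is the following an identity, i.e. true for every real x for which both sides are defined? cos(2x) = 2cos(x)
Claim: cos(2x) = 2cos(x).
Test a specific point where both sides are defined: x = π/6.
LHS = cos(2x) ≈ 0.5000
RHS = 2cos(x) ≈ 1.7321
Since 0.5000 ≠ 1.7321, the equation fails at this point, so it cannot hold for every real x for which both sides are defined.
The correct double-angle formula is cos(2x) = cos²x - sin²x.

Conclusion: No, this is NOT an identity.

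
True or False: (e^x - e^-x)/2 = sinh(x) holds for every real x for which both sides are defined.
Claim: (e^x - e^-x)/2 = sinh(x).
Reasoning: This is exactly the definition of the hyperbolic sine: sinh(x) := (e^x - e^-x)/2.
So the two sides agree for every real x for which both sides are defined.

Conclusion: True.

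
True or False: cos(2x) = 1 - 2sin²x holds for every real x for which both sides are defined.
Claim: cos(2x) = 1 - 2sin²x.
Reasoning: cos(2x) = cos²x - sin²x. Replace cos²x by 1 - sin²x: (1 - sin²x) - sin²x = 1 - 2sin²x.
So the two sides agree for every real x for which both sides are defined.

Conclusion: True.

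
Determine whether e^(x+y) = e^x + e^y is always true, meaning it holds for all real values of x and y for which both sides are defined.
Claim: e^(x+y) = e^x + e^y.
Test a specific point where both sides are defined: x = 5, y = 4.
LHS = e^(x+y) ≈ 8103.0839
RHS = e^x + e^y ≈ 203.0113
Since 8103.0839 ≠ 203.0113, the equation fails at this point, so it cannot hold for all real values of x and y for which both sides are defined.
The correct rule is e^(x+y) = e^x · e^y (a product, not a sum).

Conclusion: No, this is NOT an identity.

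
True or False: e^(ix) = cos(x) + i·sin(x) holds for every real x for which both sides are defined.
Claim: e^(ix) = cos(x) + i·sin(x).
Reasoning: Euler's formula. Expand e^(ix) = Σ (ix)^k / k!. Since i² = -1, the even-k terms are Σ (-1)^m x^(2m)/(2m)! = cos(x) and the odd-k terms are i · Σ (-1)^m x^(2m+1)/(2m+1)! = i·sin(x).
So the two sides agree for every real x for which both sides are defined.

Conclusion: True.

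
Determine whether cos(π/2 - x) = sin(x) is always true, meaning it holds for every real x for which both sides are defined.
Claim: cos(π/2 - x) = sin(x).
Reasoning: Use cos(u - v) = cos(u)cos(v) + sin(u)sin(v) with u = π/2, v = x: cos(π/2)cos(x) + sin(π/2)sin(x) = 0·cos(x) + 1·sin(x) = sin(x).
So the two sides agree for every real x for which both sides are defined.

Conclusion: Yes, this is an identity.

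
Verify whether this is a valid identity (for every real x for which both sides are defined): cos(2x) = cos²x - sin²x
Claim: cos(2x) = cos²x - sin²x.
Reasoning: Put y = x in the addition formula cos(x+y) = cos(x)cos(y) - sin(x)sin(y): cos(2x) = cos²x - sin²x.
So the two sides agree for every real x for which both sides are defined.

Conclusion: Yes, this is an identity.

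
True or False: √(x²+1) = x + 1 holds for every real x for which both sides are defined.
False.

Claim: √(x²+1) = x + 1.
Test a specific point where both sides are defined: x = -3.
LHS = √(x²+1) ≈ 3.1623
RHS = x + 1 ≈ -2.0000
Since 3.1623 ≠ -2.0000, the equation fails at this point, so it cannot hold for every real x for which both sides are defined.
(x+1)² = x² + 2x + 1 ≠ x² + 1 unless x = 0.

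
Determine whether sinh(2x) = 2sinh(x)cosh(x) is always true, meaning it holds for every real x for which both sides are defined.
Claim: sinh(2x) = 2sinh(x)cosh(x).
Reasoning: 2sinh(x)cosh(x) = 2 · (e^x - e^-x)/2 · (e^x + e^-x)/2 = (e^(2x) - e^(-2x))/2 = sinh(2x).
So the two sides agree for every real x for which both sides are defined.

Conclusion: Yes, this is an identity.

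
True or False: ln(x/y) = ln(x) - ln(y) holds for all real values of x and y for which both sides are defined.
True.

Claim: ln(x/y) = ln(x) - ln(y).
Reasoning: Both sides are simultaneously defined only when x, y > 0. Write x = e^p, y = e^q. Then x/y = e^(p-q), so ln(x/y) = p - q = ln(x) - ln(y).
So the two sides agree for all real values of x and y for which both sides are defined.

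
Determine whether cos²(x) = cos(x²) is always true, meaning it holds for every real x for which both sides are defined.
No, this is NOT an identity.

Claim: cos²(x) = cos(x²).
Test a specific point where both sides are defined: x = π/2.
LHS = cos²(x) ≈ 0.0000
RHS = cos(x²) ≈ -0.7812
Since 0.0000 ≠ -0.7812, the equation fails at this point, so it cannot hold for every real x for which both sides are defined.
cos²(x) means (cos x)², squaring the output; cos(x²) squares the input. These are different functions.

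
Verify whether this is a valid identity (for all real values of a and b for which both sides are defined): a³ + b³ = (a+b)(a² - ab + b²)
Claim: a³ + b³ = (a+b)(a² - ab + b²).
Reasoning: Expand the right side: (a+b)(a² - ab + b²) = a³ - a²b + ab² + a²b - ab² + b³ = a³ + b³ (the middle terms cancel in pairs).
So the two sides agree for all real values of a and b for which both sides are defined.

Conclusion: Yes, this is an identity.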